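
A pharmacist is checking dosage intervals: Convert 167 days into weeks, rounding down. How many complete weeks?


Total days: 167
Days per week: 7
Division: 167 / 7 = 23 remainder 6
Complete weeks: 23
Remaining days: 6

23


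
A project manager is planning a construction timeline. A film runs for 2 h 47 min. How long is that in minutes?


Hours: 2
Minutes: 47
Convert hours to minutes: 2 x 60 = 120
Add remaining minutes: 120 + 47 = 167

167


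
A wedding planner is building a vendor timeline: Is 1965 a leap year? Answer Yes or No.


Year: 1965
Divisible by 4? 1965 / 4 = 491.25 -> No
Not divisible by 4, so NOT a leap year

No


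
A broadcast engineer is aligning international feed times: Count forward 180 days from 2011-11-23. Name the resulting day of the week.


Start: 2011-11-23 (Wednesday)
Step 1 - find target date: add 180 days
  2011-11-23 + 180 days = 2012-05-21
Step 2 - day of week:
  180 mod 7 = 5
  Wednesday + 5 days -> Monday
Result: Monday (2012-05-21)

Monday


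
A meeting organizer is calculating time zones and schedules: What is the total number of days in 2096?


Year: 2096
Check leap year rules:
Divisible by 4? Yes
Divisible by 100? No
2096 is a leap year
Days: 366

366


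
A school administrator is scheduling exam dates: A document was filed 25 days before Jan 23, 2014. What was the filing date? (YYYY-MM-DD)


Start: 2014-01-23
Subtracting 25 days
Days already passed in January: 23
After going back through January: 2 more days to subtract
December 2013 has 31 days, need 2
Result: 2013-12-29

2013-12-29


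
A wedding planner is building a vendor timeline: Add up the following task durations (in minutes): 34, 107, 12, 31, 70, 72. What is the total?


Durations: 34, 107, 12, 31, 70, 72
Running sum: 34
+ 107 = 141
+ 12 = 153
+ 31 = 184
+ 70 = 254
+ 72 = 326
Total duration: 326 minutes
That is 5 hours and 26 minutes

326


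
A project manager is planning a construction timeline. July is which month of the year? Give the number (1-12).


Calendar month order:
6. June
7. July <--
8. August
July is month number 7

7


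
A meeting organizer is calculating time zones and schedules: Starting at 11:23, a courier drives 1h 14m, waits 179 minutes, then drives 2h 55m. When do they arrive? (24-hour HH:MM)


Depart: 11:23
Leg 1: +74 min -> 12:37
Layover: +179 min -> 15:36
Leg 2: +175 min -> 18:31
Total travel: 428 minutes = 7h 8m
Arrival: 18:31

18:31


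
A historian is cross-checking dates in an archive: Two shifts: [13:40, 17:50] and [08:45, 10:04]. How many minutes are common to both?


Interval A: [820, 1070] minutes from midnight
Interval B: [525, 604] minutes from midnight
Overlap start = max(820, 525) = 820
Overlap end = min(1070, 604) = 604
End <= start, so the intervals do not overlap: 0 minutes

0


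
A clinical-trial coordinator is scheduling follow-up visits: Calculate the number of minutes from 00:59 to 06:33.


Start time: 00:59 = 59 minutes from midnight
End time: 06:33 = 393 minutes from midnight
Difference: 393 - 59 = 334 minutes
That is 5 hours and 34 minutes

334


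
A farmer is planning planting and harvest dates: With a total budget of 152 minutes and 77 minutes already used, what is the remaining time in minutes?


Total budget: 152 minutes
Time used: 77 minutes
Remaining: 152 - 77 = 75 minutes
Percent used: 50.7%
Percent remaining: 49.3%

75


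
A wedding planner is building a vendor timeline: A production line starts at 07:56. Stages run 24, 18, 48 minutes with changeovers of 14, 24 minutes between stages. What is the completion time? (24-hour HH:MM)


Start: 07:56 = 476 min from midnight
  after task 1 (24 min): 08:20
  after break (14 min): 08:34
  after task 2 (18 min): 08:52
  after break (24 min): 09:16
  after task 3 (48 min): 10:04
Total elapsed: 128 minutes
End time: 10:04

10:04


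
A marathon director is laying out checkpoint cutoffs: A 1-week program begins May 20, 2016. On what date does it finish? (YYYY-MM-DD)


Start: 2016-05-20
Weeks to add: 1
Convert to days: 1 x 7 = 7 days
Add 7 days to 2016-05-20
Result: 2016-05-27

2016-05-27


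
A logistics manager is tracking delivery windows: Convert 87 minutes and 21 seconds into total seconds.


Minutes: 87
Seconds: 21
Convert minutes to seconds: 87 x 60 = 5220
Add remaining seconds: 5220 + 21 = 5241

5241


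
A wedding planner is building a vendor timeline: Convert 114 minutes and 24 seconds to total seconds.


Minutes: 114
Extra seconds: 24
Seconds per minute: 60
Minutes to seconds: 114 x 60 = 6840
Total: 6840 + 24 = 6864

6864


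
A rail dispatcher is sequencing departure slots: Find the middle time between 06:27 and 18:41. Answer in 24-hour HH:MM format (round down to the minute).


Start time: 06:27 = 387 minutes from midnight
End time: 18:41 = 1121 minutes from midnight
Sum: 387 + 1121 = 1508
Midpoint: 1508 / 2 = 754 minutes
Convert: 754 / 60 = 12 hours, 34 minutes
Result: 12:34

12:34


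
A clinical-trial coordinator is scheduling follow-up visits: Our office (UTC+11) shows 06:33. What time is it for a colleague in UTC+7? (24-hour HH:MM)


Local time: 06:33 at UTC+11 (offset 11h)
Target zone: UTC+7 (offset 7h)
Difference: 7 - (11) = -4 hours
Calculation: 6 + (-4) = 2
Result: 02:33

02:33


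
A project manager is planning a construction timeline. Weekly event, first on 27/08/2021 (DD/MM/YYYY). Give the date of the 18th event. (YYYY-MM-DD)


First occurrence: 2021-08-27 (occurrence 1)
Each occurrence is 7 days after the previous.
Occurrence 18 is 17 weeks after the first.
17 weeks = 119 days
2021-08-27 + 119 days = 2021-12-24

2021-12-24


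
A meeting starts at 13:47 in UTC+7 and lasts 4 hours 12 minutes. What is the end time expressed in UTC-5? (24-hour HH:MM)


Start: 13:47 in UTC+7
Step 1 - add duration:
  minutes: 47 + 12 = 59
  hours: 13 + 4 + 0 = 17
  end in UTC+7: 17:59
Step 2 - convert UTC+7 -> UTC-5:
  offset difference: -5 - (7) = -12 hours
  17 + (-12) = 5 -> mod 24 = 5
Result: 05:59 in UTC-5

05:59


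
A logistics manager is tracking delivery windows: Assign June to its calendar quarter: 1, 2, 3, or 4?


Month: June (month 6)
Q1: January-March (months 1-3)
Q2: April-June (months 4-6)
Q3: July-September (months 7-9)
Q4: October-December (months 10-12)
Month 6 falls in Q2

2


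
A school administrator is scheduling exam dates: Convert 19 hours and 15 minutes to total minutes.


Hours: 19
Extra minutes: 15
Minutes per hour: 60
Hours to minutes: 19 x 60 = 1140
Total: 1140 + 15 = 1155

1155


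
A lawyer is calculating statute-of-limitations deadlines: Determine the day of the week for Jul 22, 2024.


Date: 2024-07-22
January 1, 2024 is a Monday
Day of year: 204
Offset from Jan 1: 203 days
203 mod 7 = 0
Result: Monday

Monday


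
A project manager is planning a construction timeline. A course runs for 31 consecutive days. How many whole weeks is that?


Total days: 31
Days per week: 7
Division: 31 / 7 = 4 remainder 3
Complete weeks: 4
Remaining days: 3

4


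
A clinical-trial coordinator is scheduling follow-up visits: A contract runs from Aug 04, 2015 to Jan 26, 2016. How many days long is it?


Start date: 2015-08-04
End date: 2016-01-26
Aug 2015: +28 days
Sep 2015: +30 days
Oct 2015: +31 days
... (3 more months)
Total: 175 days

175


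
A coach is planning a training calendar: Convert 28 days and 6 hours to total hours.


Days: 28
Extra hours: 6
Hours per day: 24
Days to hours: 28 x 24 = 672
Total: 672 + 6 = 678

678


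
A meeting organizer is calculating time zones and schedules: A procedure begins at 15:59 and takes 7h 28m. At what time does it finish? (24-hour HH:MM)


Start time: 15:59
Adding: 7 hours 28 minutes
Minutes: 59 + 28 = 87
Minute overflow: 87 >= 60, so carry 1 hour, minutes = 27
Hours: 15 + 7 + 1 = 23
Result: 23:27

23:27


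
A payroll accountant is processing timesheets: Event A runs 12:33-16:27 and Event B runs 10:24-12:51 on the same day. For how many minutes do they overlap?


Interval A: [753, 987] minutes from midnight
Interval B: [624, 771] minutes from midnight
Overlap start = max(753, 624) = 753
Overlap end = min(987, 771) = 771
Overlap = 771 - 753 = 18 minutes

18


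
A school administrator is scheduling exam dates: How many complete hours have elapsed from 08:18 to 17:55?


Start: 08:18
End: 17:55
Hour difference: 17 - 8 = 9 hours
Minute difference: 55 - 18 = 37 minutes
Total minutes: 577
Complete hours: 577 / 60 = 9 (remainder 37)

9


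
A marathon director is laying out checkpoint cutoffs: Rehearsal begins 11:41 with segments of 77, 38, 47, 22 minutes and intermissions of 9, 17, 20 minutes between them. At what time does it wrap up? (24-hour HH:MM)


Start: 11:41 = 701 min from midnight
  after task 1 (77 min): 12:58
  after break (9 min): 13:07
  after task 2 (38 min): 13:45
  after break (17 min): 14:02
  after task 3 (47 min): 14:49
  after break (20 min): 15:09
  after task 4 (22 min): 15:31
Total elapsed: 230 minutes
End time: 15:31

15:31


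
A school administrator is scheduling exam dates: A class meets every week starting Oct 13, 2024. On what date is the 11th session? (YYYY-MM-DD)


First occurrence: 2024-10-13 (occurrence 1)
Each occurrence is 7 days after the previous.
Occurrence 11 is 10 weeks after the first.
10 weeks = 70 days
2024-10-13 + 70 days = 2024-12-22

2024-12-22


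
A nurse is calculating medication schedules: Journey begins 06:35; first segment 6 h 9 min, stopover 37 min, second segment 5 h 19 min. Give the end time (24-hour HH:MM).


Depart: 06:35
Leg 1: +369 min -> 12:44
Layover: +37 min -> 13:21
Leg 2: +319 min -> 18:40
Total travel: 725 minutes = 12h 5m
Arrival: 18:40

18:40


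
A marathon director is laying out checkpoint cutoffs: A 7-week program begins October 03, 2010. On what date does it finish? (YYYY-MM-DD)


Start: 2010-10-03
Weeks to add: 7
Convert to days: 7 x 7 = 49 days
Add 49 days to 2010-10-03
Result: 2010-11-21

2010-11-21


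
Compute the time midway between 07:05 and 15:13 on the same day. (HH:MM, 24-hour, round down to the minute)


Start time: 07:05 = 425 minutes from midnight
End time: 15:13 = 913 minutes from midnight
Sum: 425 + 913 = 1338
Midpoint: 1338 / 2 = 669 minutes
Convert: 669 / 60 = 11 hours, 9 minutes
Result: 11:09

11:09


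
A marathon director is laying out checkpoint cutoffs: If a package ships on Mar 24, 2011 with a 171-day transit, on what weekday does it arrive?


Start: 2011-03-24 (Thursday)
Step 1 - find target date: add 171 days
  2011-03-24 + 171 days = 2011-09-11
Step 2 - day of week:
  171 mod 7 = 3
  Thursday + 3 days -> Sunday
Result: Sunday (2011-09-11)

Sunday


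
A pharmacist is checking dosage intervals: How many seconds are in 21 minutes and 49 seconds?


Minutes: 21
Extra seconds: 49
Seconds per minute: 60
Minutes to seconds: 21 x 60 = 1260
Total: 1260 + 49 = 1309

1309


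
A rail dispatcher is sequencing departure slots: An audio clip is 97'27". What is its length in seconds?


Minutes: 97
Seconds: 27
Convert minutes to seconds: 97 x 60 = 5820
Add remaining seconds: 5820 + 27 = 5847

5847


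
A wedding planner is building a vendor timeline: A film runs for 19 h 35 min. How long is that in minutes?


Hours: 19
Minutes: 35
Convert hours to minutes: 19 x 60 = 1140
Add remaining minutes: 1140 + 35 = 1175

1175


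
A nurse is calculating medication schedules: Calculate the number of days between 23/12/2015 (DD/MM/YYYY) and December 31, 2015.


Start: December 23, 2015
End: December 31, 2015
Days left in December: 8
Total: 8 days

8


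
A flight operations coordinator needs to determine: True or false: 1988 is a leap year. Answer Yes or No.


Year: 1988
Divisible by 4? 1988 / 4 = 497.0 -> Yes
Divisible by 100? 1988 / 100 = 19.88 -> No
Divisible by 4 but not 100, so it IS a leap year

Yes


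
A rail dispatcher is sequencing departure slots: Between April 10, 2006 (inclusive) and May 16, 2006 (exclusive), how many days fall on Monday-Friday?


Start: 2006-04-10 (Monday)
End (exclusive): 2006-05-16 (Tuesday)
Total calendar days: 36
Full weeks: 36 // 7 = 5 -> 25 weekdays
Remaining 1 days starting on Monday:
  Mon(w) -> 1 weekdays
Total business days: 25 + 1 = 26

26


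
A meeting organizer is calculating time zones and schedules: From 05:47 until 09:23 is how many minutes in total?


Start time: 05:47 = 347 minutes from midnight
End time: 09:23 = 563 minutes from midnight
Difference: 563 - 347 = 216 minutes
That is 3 hours and 36 minutes

216


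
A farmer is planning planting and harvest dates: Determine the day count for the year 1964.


Year: 1964
Check leap year rules:
Divisible by 4? Yes
Divisible by 100? No
1964 is a leap year
Days: 366

366


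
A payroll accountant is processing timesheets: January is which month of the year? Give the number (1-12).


Calendar month order:
1. January <--
2. February
January is month number 1

1


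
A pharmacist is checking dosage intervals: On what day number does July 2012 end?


Month: July
Year: 2012
July is a 31-day month
Total: 31 days

31


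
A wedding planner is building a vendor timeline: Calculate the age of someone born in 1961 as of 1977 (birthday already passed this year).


Birth year: 1961
Current year: 1977
Age = current year - birth year
Age = 1977 - 1961 = 16

16


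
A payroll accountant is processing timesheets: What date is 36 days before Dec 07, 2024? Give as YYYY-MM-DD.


Start: 2024-12-07
Subtracting 36 days
Days already passed in December: 7
After going back through December: 29 more days to subtract
November 2024 has 30 days, need 29
Result: 2024-11-01

2024-11-01


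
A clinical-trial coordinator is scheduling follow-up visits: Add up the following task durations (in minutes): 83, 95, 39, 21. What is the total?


Durations: 83, 95, 39, 21
Running sum: 83
+ 95 = 178
+ 39 = 217
+ 21 = 238
Total duration: 238 minutes
That is 3 hours and 58 minutes

238


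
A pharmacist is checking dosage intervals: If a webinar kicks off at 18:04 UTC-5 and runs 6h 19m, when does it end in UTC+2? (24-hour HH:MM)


Start: 18:04 in UTC-5
Step 1 - add duration:
  minutes: 4 + 19 = 23
  hours: 18 + 6 + 0 = 24
  end in UTC-5: 00:23
Step 2 - convert UTC-5 -> UTC+2:
  offset difference: 2 - (-5) = 7 hours
  0 + (7) = 7 -> mod 24 = 7
Result: 07:23 in UTC+2

07:23


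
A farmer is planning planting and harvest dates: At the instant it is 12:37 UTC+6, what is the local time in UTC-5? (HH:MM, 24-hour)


Local time: 12:37 at UTC+6 (offset 6h)
Target zone: UTC-5 (offset -5h)
Difference: -5 - (6) = -11 hours
Calculation: 12 + (-11) = 1
Result: 01:37

01:37


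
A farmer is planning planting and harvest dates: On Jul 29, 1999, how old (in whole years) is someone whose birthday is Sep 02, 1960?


Birth: 1960-09-02
Reference: 1999-07-29
Year difference: 1999 - 1960 = 39
Has birthday (09-02) occurred by 07-29? No
Birthday not yet reached this year -> subtract 1
Age in full years: 38

38


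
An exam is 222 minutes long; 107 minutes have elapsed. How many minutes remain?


Total budget: 222 minutes
Time used: 107 minutes
Remaining: 222 - 107 = 115 minutes
Percent used: 48.2%
Percent remaining: 51.8%

115


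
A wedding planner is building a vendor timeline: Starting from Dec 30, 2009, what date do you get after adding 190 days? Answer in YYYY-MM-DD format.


Start: 2009-12-30
Adding 190 days
Days remaining in December: 1
After December: 189 days still to add
January 2010: 31 days, 158 remaining
February 2010: 28 days, 130 remaining
March 2010: 31 days, 99 remaining
April 2010: 30 days, 69 remaining
Result: 2010-07-08

2010-07-08


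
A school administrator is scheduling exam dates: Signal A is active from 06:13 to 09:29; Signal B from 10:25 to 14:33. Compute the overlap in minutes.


Interval A: [373, 569] minutes from midnight
Interval B: [625, 873] minutes from midnight
Overlap start = max(373, 625) = 625
Overlap end = min(569, 873) = 569
End <= start, so the intervals do not overlap: 0 minutes

0


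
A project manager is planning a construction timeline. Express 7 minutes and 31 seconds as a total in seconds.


Minutes: 7
Seconds: 31
Convert minutes to seconds: 7 x 60 = 420
Add remaining seconds: 420 + 31 = 451

451


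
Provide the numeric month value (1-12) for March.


Calendar month order:
2. February
3. March <--
4. April
March is month number 3

3


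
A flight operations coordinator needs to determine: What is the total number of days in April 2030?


Month: April
Year: 2030
April is a 30-day month
Total: 30 days

30


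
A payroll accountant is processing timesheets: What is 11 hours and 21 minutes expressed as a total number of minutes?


Hours: 11
Minutes: 21
Convert hours to minutes: 11 x 60 = 660
Add remaining minutes: 660 + 21 = 681

681


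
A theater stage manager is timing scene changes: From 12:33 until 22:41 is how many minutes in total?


Start time: 12:33 = 753 minutes from midnight
End time: 22:41 = 1361 minutes from midnight
Difference: 1361 - 753 = 608 minutes
That is 10 hours and 8 minutes

608


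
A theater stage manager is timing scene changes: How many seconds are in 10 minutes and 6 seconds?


Minutes: 10
Extra seconds: 6
Seconds per minute: 60
Minutes to seconds: 10 x 60 = 600
Total: 600 + 6 = 606

606


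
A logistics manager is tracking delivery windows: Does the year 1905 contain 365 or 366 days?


Year: 1905
Check leap year rules:
Divisible by 4? No
1905 is not a leap year
Days: 365

365


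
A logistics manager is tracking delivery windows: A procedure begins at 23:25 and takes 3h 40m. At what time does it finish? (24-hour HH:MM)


Start time: 23:25
Adding: 3 hours 40 minutes
Minutes: 25 + 40 = 65
Minute overflow: 65 >= 60, so carry 1 hour, minutes = 5
Hours: 23 + 3 + 1 = 27
Hour wraparound: 27 mod 24 = 3
Result: 03:05

03:05


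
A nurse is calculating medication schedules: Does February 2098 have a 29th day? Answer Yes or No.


Year: 2098
Divisible by 4? 2098 / 4 = 524.5 -> No
Not divisible by 4, so NOT a leap year

No


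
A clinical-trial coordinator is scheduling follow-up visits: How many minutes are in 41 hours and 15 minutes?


Hours: 41
Extra minutes: 15
Minutes per hour: 60
Hours to minutes: 41 x 60 = 2460
Total: 2460 + 15 = 2475

2475


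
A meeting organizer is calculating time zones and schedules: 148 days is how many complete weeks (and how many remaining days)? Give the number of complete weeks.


Total days: 148
Days per week: 7
Division: 148 / 7 = 21 remainder 1
Complete weeks: 21
Remaining days: 1

21


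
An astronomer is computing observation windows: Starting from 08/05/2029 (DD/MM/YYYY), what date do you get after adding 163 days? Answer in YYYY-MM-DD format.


Start: 2029-05-08
Adding 163 days
Days remaining in May: 23
After May: 140 days still to add
June 2029: 30 days, 110 remaining
July 2029: 31 days, 79 remaining
August 2029: 31 days, 48 remaining
September 2029: 30 days, 18 remaining
Result: 2029-10-18

2029-10-18


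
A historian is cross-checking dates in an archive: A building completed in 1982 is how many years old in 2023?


Birth year: 1982
Current year: 2023
Age = current year - birth year
Age = 2023 - 1982 = 41

41


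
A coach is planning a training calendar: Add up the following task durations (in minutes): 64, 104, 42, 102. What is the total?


Durations: 64, 104, 42, 102
Running sum: 64
+ 104 = 168
+ 42 = 210
+ 102 = 312
Total duration: 312 minutes
That is 5 hours and 12 minutes

312


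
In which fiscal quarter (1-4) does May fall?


Month: May (month 5)
Q1: January-March (months 1-3)
Q2: April-June (months 4-6)
Q3: July-September (months 7-9)
Q4: October-December (months 10-12)
Month 5 falls in Q2

2


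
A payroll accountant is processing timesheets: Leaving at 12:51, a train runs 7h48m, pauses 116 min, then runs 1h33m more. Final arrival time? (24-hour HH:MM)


Depart: 12:51
Leg 1: +468 min -> 20:39
Layover: +116 min -> 22:35
Leg 2: +93 min -> 00:08
Total travel: 677 minutes = 11h 17m
Arrival: 00:08

00:08


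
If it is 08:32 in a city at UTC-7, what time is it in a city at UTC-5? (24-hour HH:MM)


Local time: 08:32 at UTC-7 (offset -7h)
Target zone: UTC-5 (offset -5h)
Difference: -5 - (-7) = 2 hours
Calculation: 8 + (2) = 10
Result: 10:32

10:32


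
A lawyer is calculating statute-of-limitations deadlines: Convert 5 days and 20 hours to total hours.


Days: 5
Extra hours: 20
Hours per day: 24
Days to hours: 5 x 24 = 120
Total: 120 + 20 = 140

140


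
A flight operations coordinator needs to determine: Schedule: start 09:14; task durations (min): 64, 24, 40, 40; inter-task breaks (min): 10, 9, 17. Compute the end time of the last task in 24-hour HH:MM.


Start: 09:14 = 554 min from midnight
  after task 1 (64 min): 10:18
  after break (10 min): 10:28
  after task 2 (24 min): 10:52
  after break (9 min): 11:01
  after task 3 (40 min): 11:41
  after break (17 min): 11:58
  after task 4 (40 min): 12:38
Total elapsed: 204 minutes
End time: 12:38

12:38


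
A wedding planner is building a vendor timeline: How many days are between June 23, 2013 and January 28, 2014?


Start date: 2013-06-23
End date: 2014-01-28
Jun 2013: +8 days
Jul 2013: +31 days
Aug 2013: +31 days
... (5 more months)
Total: 219 days

219


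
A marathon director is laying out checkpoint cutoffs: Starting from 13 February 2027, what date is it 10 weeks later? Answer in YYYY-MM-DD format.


Start: 2027-02-13
Weeks to add: 10
Convert to days: 10 x 7 = 70 days
Add 70 days to 2027-02-13
Result: 2027-04-24

2027-04-24


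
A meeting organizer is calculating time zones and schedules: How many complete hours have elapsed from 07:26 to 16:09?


Start: 07:26
End: 16:09
Hour difference: 16 - 7 = 9 hours
Minute difference: 9 - 26 = -17 minutes
Total minutes: 523
Complete hours: 523 / 60 = 8 (remainder 43)

8


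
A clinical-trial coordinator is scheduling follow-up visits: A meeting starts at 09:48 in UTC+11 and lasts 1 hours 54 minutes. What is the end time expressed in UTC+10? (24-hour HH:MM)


Start: 09:48 in UTC+11
Step 1 - add duration:
  minutes: 48 + 54 = 102 (carry 1h)
  hours: 9 + 1 + 1 = 11
  end in UTC+11: 11:42
Step 2 - convert UTC+11 -> UTC+10:
  offset difference: 10 - (11) = -1 hours
  11 + (-1) = 10 -> mod 24 = 10
Result: 10:42 in UTC+10

10:42


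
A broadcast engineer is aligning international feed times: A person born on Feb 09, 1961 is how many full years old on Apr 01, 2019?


Birth: 1961-02-09
Reference: 2019-04-01
Year difference: 2019 - 1961 = 58
Has birthday (02-09) occurred by 04-01? Yes
Age in full years: 58

58


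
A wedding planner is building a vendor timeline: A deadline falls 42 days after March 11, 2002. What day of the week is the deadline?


Start: 2002-03-11 (Monday)
Step 1 - find target date: add 42 days
  2002-03-11 + 42 days = 2002-04-22
Step 2 - day of week:
  42 mod 7 = 0
  Monday + 0 days -> Monday
Result: Monday (2002-04-22)

Monday


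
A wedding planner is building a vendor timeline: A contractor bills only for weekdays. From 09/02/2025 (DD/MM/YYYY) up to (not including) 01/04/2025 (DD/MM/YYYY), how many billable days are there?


Start: 2025-02-09 (Sunday)
End (exclusive): 2025-04-01 (Tuesday)
Total calendar days: 51
Full weeks: 51 // 7 = 7 -> 35 weekdays
Remaining 2 days starting on Sunday:
  Sun(-), Mon(w) -> 1 weekdays
Total business days: 35 + 1 = 36

36


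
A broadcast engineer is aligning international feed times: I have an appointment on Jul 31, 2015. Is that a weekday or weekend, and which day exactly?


Date: 2015-07-31
January 1, 2015 is a Thursday
Day of year: 212
Offset from Jan 1: 211 days
211 mod 7 = 1
Result: Friday

Friday


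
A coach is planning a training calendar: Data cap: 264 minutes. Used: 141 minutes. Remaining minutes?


Total budget: 264 minutes
Time used: 141 minutes
Remaining: 264 - 141 = 123 minutes
Percent used: 53.4%
Percent remaining: 46.6%

123


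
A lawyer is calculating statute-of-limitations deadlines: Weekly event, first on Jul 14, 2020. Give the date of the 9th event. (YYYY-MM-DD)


First occurrence: 2020-07-14 (occurrence 1)
Each occurrence is 7 days after the previous.
Occurrence 9 is 8 weeks after the first.
8 weeks = 56 days
2020-07-14 + 56 days = 2020-09-08

2020-09-08


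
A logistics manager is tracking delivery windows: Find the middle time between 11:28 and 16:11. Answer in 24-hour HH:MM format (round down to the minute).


Start time: 11:28 = 688 minutes from midnight
End time: 16:11 = 971 minutes from midnight
Sum: 688 + 971 = 1659
Midpoint: 1659 / 2 = 829 minutes
Convert: 829 / 60 = 13 hours, 49 minutes
Result: 13:49

13:49


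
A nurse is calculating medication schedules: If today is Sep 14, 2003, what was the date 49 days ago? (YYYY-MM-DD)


Start: 2003-09-14
Subtracting 49 days
Days already passed in September: 14
After going back through September: 35 more days to subtract
August 2003: 31 days, 4 remaining
July 2003 has 31 days, need 4
Result: 2003-07-27

2003-07-27


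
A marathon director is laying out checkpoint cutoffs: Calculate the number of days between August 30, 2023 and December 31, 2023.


Start: August 30, 2023
End: December 31, 2023
Days left in August: 1
September: 30
October: 31
November: 30
December: 31
Sum of remaining months: 122
Total: 1 + 122 = 123

123


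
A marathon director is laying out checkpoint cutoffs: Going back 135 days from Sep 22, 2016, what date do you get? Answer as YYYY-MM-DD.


Start: 2016-09-22
Subtracting 135 days
Days already passed in September: 22
After going back through September: 113 more days to subtract
August 2016: 31 days, 82 remaining
July 2016: 31 days, 51 remaining
June 2016: 30 days, 21 remaining
May 2016 has 31 days, need 21
Result: 2016-05-10

2016-05-10


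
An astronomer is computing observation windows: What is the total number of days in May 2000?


Month: May
Year: 2000
May is a 31-day month
Total: 31 days

31


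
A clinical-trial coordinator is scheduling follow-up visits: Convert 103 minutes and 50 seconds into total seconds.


Minutes: 103
Seconds: 50
Convert minutes to seconds: 103 x 60 = 6180
Add remaining seconds: 6180 + 50 = 6230

6230


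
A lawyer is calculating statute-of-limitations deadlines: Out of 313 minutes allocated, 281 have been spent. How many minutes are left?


Total budget: 313 minutes
Time used: 281 minutes
Remaining: 313 - 281 = 32 minutes
Percent used: 89.8%
Percent remaining: 10.2%

32


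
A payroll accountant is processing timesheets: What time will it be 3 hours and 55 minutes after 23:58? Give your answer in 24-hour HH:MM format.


Start time: 23:58
Adding: 3 hours 55 minutes
Minutes: 58 + 55 = 113
Minute overflow: 113 >= 60, so carry 1 hour, minutes = 53
Hours: 23 + 3 + 1 = 27
Hour wraparound: 27 mod 24 = 3
Result: 03:53

03:53


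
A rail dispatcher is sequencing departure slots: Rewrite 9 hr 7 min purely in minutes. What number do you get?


Hours: 9
Extra minutes: 7
Minutes per hour: 60
Hours to minutes: 9 x 60 = 540
Total: 540 + 7 = 547

547


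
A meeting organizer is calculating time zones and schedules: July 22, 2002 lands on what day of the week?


Date: 2002-07-22
January 1, 2002 is a Tuesday
Day of year: 203
Offset from Jan 1: 202 days
202 mod 7 = 6
Result: Monday

Monday


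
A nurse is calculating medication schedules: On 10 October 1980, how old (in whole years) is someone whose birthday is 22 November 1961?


Birth: 1961-11-22
Reference: 1980-10-10
Year difference: 1980 - 1961 = 19
Has birthday (11-22) occurred by 10-10? No
Birthday not yet reached this year -> subtract 1
Age in full years: 18

18


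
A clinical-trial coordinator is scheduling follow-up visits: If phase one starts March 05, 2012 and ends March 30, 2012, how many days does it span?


Start date: 2012-03-05
End date: 2012-03-30
Mar 2012: +25 days
Total: 25 days

25


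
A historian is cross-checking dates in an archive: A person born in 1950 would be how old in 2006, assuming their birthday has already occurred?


Birth year: 1950
Current year: 2006
Age = current year - birth year
Age = 2006 - 1950 = 56

56


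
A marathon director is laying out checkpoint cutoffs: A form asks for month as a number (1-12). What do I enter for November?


Calendar month order:
10. October
11. November <--
12. December
November is month number 11

11


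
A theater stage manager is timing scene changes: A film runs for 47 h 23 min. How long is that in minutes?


Hours: 47
Minutes: 23
Convert hours to minutes: 47 x 60 = 2820
Add remaining minutes: 2820 + 23 = 2843

2843


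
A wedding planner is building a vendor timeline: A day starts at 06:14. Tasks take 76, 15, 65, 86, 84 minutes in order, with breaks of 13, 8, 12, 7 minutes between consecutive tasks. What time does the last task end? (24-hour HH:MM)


Start: 06:14 = 374 min from midnight
  after task 1 (76 min): 07:30
  after break (13 min): 07:43
  after task 2 (15 min): 07:58
  after break (8 min): 08:06
  after task 3 (65 min): 09:11
  after break (12 min): 09:23
  after task 4 (86 min): 10:49
  after break (7 min): 10:56
  after task 5 (84 min): 12:20
Total elapsed: 366 minutes
End time: 12:20

12:20


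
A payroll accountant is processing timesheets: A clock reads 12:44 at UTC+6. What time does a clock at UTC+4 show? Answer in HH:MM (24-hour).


Local time: 12:44 at UTC+6 (offset 6h)
Target zone: UTC+4 (offset 4h)
Difference: 4 - (6) = -2 hours
Calculation: 12 + (-2) = 10
Result: 10:44

10:44


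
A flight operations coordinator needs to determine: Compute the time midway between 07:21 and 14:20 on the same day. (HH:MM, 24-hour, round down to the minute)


Start time: 07:21 = 441 minutes from midnight
End time: 14:20 = 860 minutes from midnight
Sum: 441 + 860 = 1301
Midpoint: 1301 / 2 = 650 minutes
Convert: 650 / 60 = 10 hours, 50 minutes
Result: 10:50

10:50


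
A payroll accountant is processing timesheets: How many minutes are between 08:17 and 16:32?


Start time: 08:17 = 497 minutes from midnight
End time: 16:32 = 992 minutes from midnight
Difference: 992 - 497 = 495 minutes
That is 8 hours and 15 minutes

495


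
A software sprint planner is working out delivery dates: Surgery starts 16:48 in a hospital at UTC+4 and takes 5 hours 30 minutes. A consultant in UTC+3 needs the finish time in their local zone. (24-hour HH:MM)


Start: 16:48 in UTC+4
Step 1 - add duration:
  minutes: 48 + 30 = 78 (carry 1h)
  hours: 16 + 5 + 1 = 22
  end in UTC+4: 22:18
Step 2 - convert UTC+4 -> UTC+3:
  offset difference: 3 - (4) = -1 hours
  22 + (-1) = 21 -> mod 24 = 21
Result: 21:18 in UTC+3

21:18


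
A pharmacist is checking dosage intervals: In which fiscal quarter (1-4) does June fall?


Month: June (month 6)
Q1: January-March (months 1-3)
Q2: April-June (months 4-6)
Q3: July-September (months 7-9)
Q4: October-December (months 10-12)
Month 6 falls in Q2

2


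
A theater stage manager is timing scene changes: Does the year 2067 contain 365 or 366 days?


Year: 2067
Check leap year rules:
Divisible by 4? No
2067 is not a leap year
Days: 365

365


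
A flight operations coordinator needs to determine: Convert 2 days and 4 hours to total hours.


Days: 2
Extra hours: 4
Hours per day: 24
Days to hours: 2 x 24 = 48
Total: 48 + 4 = 52

52


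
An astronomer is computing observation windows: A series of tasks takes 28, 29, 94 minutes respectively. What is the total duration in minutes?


Durations: 28, 29, 94
Running sum: 28
+ 29 = 57
+ 94 = 151
Total duration: 151 minutes
That is 2 hours and 31 minutes

151


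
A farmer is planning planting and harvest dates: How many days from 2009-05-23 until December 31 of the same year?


Start: May 23, 2009
End: December 31, 2009
Days left in May: 8
June: 30
July: 31
August: 31
September: 30
... plus remaining months
Sum of remaining months: 214
Total: 8 + 214 = 222

222


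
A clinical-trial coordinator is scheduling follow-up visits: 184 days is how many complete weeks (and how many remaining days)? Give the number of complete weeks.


Total days: 184
Days per week: 7
Division: 184 / 7 = 26 remainder 2
Complete weeks: 26
Remaining days: 2

26


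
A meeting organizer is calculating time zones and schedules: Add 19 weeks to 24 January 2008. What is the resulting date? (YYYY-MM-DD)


Start: 2008-01-24
Weeks to add: 19
Convert to days: 19 x 7 = 133 days
Add 133 days to 2008-01-24
Result: 2008-06-05

2008-06-05


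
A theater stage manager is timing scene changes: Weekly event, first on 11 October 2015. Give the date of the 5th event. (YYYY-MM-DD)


First occurrence: 2015-10-11 (occurrence 1)
Each occurrence is 7 days after the previous.
Occurrence 5 is 4 weeks after the first.
4 weeks = 28 days
2015-10-11 + 28 days = 2015-11-08

2015-11-08


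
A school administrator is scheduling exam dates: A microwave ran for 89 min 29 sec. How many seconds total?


Minutes: 89
Extra seconds: 29
Seconds per minute: 60
Minutes to seconds: 89 x 60 = 5340
Total: 5340 + 29 = 5369

5369


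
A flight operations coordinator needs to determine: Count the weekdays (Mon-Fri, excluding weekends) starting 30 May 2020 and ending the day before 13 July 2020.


Start: 2020-05-30 (Saturday)
End (exclusive): 2020-07-13 (Monday)
Total calendar days: 44
Full weeks: 44 // 7 = 6 -> 30 weekdays
Remaining 2 days starting on Saturday:
  Sat(-), Sun(-) -> 0 weekdays
Total business days: 30 + 0 = 30

30


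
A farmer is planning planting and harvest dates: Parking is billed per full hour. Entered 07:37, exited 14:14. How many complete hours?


Start: 07:37
End: 14:14
Hour difference: 14 - 7 = 7 hours
Minute difference: 14 - 37 = -23 minutes
Total minutes: 397
Complete hours: 397 / 60 = 6 (remainder 37)

6


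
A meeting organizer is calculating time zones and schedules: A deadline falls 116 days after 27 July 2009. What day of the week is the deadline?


Start: 2009-07-27 (Monday)
Step 1 - find target date: add 116 days
  2009-07-27 + 116 days = 2009-11-20
Step 2 - day of week:
  116 mod 7 = 4
  Monday + 4 days -> Friday
Result: Friday (2009-11-20)

Friday


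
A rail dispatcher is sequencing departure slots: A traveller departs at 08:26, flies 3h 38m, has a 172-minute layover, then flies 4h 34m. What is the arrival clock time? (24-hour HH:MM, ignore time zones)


Depart: 08:26
Leg 1: +218 min -> 12:04
Layover: +172 min -> 14:56
Leg 2: +274 min -> 19:30
Total travel: 664 minutes = 11h 4m
Arrival: 19:30

19:30


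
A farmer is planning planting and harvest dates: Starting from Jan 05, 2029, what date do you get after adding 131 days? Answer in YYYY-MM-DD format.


Start: 2029-01-05
Adding 131 days
Days remaining in January: 26
After January: 105 days still to add
February 2029: 28 days, 77 remaining
March 2029: 31 days, 46 remaining
April 2029: 30 days, 16 remaining
May 2029 has 31 days, need 16
Result: 2029-05-16

2029-05-16


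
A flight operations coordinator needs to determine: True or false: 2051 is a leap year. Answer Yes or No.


Year: 2051
Divisible by 4? 2051 / 4 = 512.75 -> No
Not divisible by 4, so NOT a leap year

No


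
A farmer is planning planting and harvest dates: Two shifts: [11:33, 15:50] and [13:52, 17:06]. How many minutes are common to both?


Interval A: [693, 950] minutes from midnight
Interval B: [832, 1026] minutes from midnight
Overlap start = max(693, 832) = 832
Overlap end = min(950, 1026) = 950
Overlap = 950 - 832 = 118 minutes

118


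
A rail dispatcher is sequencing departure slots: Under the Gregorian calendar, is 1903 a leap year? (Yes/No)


Year: 1903
Divisible by 4? 1903 / 4 = 475.75 -> No
Not divisible by 4, so NOT a leap year

No


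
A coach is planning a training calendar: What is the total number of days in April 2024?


Month: April
Year: 2024
April is a 30-day month
Total: 30 days

30


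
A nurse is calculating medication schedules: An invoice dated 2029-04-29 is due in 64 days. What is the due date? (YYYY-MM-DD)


Start: 2029-04-29
Adding 64 days
Days remaining in April: 1
After April: 63 days still to add
May 2029: 31 days, 32 remaining
June 2029: 30 days, 2 remaining
July 2029 has 31 days, need 2
Result: 2029-07-02

2029-07-02


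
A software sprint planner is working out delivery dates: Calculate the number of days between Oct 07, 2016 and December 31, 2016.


Start: October 07, 2016
End: December 31, 2016
Days left in October: 24
November: 30
December: 31
Sum of remaining months: 61
Total: 24 + 61 = 85

85


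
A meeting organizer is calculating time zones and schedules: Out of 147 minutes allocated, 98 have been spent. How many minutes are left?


Total budget: 147 minutes
Time used: 98 minutes
Remaining: 147 - 98 = 49 minutes
Percent used: 66.7%
Percent remaining: 33.3%

49


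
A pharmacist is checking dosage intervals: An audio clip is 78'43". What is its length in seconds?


Minutes: 78
Seconds: 43
Convert minutes to seconds: 78 x 60 = 4680
Add remaining seconds: 4680 + 43 = 4723

4723


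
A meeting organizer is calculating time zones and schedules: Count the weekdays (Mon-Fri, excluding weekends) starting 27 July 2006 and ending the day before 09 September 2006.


Start: 2006-07-27 (Thursday)
End (exclusive): 2006-09-09 (Saturday)
Total calendar days: 44
Full weeks: 44 // 7 = 6 -> 30 weekdays
Remaining 2 days starting on Thursday:
  Thu(w), Fri(w) -> 2 weekdays
Total business days: 30 + 2 = 32

32


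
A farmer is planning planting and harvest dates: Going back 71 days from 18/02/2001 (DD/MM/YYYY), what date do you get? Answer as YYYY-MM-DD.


Start: 2001-02-18
Subtracting 71 days
Days already passed in February: 18
After going back through February: 53 more days to subtract
January 2001: 31 days, 22 remaining
December 2000 has 31 days, need 22
Result: 2000-12-09

2000-12-09


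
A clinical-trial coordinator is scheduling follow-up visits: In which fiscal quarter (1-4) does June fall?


Month: June (month 6)
Q1: January-March (months 1-3)
Q2: April-June (months 4-6)
Q3: July-September (months 7-9)
Q4: October-December (months 10-12)
Month 6 falls in Q2

2


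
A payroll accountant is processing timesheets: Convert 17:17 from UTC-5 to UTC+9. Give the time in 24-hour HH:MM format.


Local time: 17:17 at UTC-5 (offset -5h)
Target zone: UTC+9 (offset 9h)
Difference: 9 - (-5) = 14 hours
Calculation: 17 + (14) = 31
Wraparound: (31) mod 24 = 7
Result: 07:17

07:17


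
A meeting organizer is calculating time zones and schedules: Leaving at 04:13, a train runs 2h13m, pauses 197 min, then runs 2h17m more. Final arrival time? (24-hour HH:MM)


Depart: 04:13
Leg 1: +133 min -> 06:26
Layover: +197 min -> 09:43
Leg 2: +137 min -> 12:00
Total travel: 467 minutes = 7h 47m
Arrival: 12:00

12:00


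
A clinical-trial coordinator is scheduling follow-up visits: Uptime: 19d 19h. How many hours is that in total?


Days: 19
Extra hours: 19
Hours per day: 24
Days to hours: 19 x 24 = 456
Total: 456 + 19 = 475

475


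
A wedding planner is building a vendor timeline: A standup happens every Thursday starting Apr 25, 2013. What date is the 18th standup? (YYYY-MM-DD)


First occurrence: 2013-04-25 (occurrence 1)
Each occurrence is 7 days after the previous.
Occurrence 18 is 17 weeks after the first.
17 weeks = 119 days
2013-04-25 + 119 days = 2013-08-22

2013-08-22


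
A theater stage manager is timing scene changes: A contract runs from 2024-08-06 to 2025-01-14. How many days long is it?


Start date: 2024-08-06
End date: 2025-01-14
Aug 2024: +26 days
Sep 2024: +30 days
Oct 2024: +31 days
... (3 more months)
Total: 161 days

161


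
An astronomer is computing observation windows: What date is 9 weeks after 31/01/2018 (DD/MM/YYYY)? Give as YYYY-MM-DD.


Start: 2018-01-31
Weeks to add: 9
Convert to days: 9 x 7 = 63 days
Add 63 days to 2018-01-31
Result: 2018-04-04

2018-04-04
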